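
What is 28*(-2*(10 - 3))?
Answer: -392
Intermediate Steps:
28*(-2*(10 - 3)) = 28*(-2*7) = 28*(-14) = -392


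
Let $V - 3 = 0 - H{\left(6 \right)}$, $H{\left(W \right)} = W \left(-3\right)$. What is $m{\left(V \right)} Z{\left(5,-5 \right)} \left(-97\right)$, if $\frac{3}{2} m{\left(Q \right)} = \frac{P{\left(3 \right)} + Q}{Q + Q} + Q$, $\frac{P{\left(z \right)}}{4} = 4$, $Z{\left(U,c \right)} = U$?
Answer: $- \frac{445715}{63} \approx -7074.8$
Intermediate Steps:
$H{\left(W \right)} = - 3 W$
$P{\left(z \right)} = 16$ ($P{\left(z \right)} = 4 \cdot 4 = 16$)
$V = 21$ ($V = 3 + \left(0 - \left(-3\right) 6\right) = 3 + \left(0 - -18\right) = 3 + \left(0 + 18\right) = 3 + 18 = 21$)
$m{\left(Q \right)} = \frac{2 Q}{3} + \frac{16 + Q}{3 Q}$ ($m{\left(Q \right)} = \frac{2 \left(\frac{16 + Q}{Q + Q} + Q\right)}{3} = \frac{2 \left(\frac{16 + Q}{2 Q} + Q\right)}{3} = \frac{2 \left(Q + \frac{16 + Q}{2 Q}\right)}{3} = \frac{2 Q}{3} + \frac{16 + Q}{3 Q}$)
$m{\left(V \right)} Z{\left(5,-5 \right)} \left(-97\right) = \frac{16 + 21 \left(1 + 2 \cdot 21\right)}{3 \cdot 21} \cdot 5 \left(-97\right) = \frac{1}{3} \cdot \frac{1}{21} \left(16 + 21 \left(1 + 42\right)\right) 5 \left(-97\right) = \frac{1}{3} \cdot \frac{1}{21} \left(16 + 21 \cdot 43\right) 5 \left(-97\right) = \frac{1}{3} \cdot \frac{1}{21} \left(16 + 903\right) 5 \left(-97\right) = \frac{1}{3} \cdot \frac{1}{21} \cdot 919 \cdot 5 \left(-97\right) = \frac{919}{63} \cdot 5 \left(-97\right) = \frac{4595}{63} \left(-97\right) = - \frac{445715}{63}$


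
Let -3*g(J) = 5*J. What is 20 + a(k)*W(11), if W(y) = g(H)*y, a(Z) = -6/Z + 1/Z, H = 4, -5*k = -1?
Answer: 5560/3 ≈ 1853.3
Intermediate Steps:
k = ⅕ (k = -⅕*(-1) = ⅕ ≈ 0.20000)
g(J) = -5*J/3
a(Z) = -5/Z (a(Z) = -6/Z + 1/Z = -5/Z)
W(y) = -20*y/3 (W(y) = (-5/3*4)*y = -20*y/3)
20 + a(k)*W(11) = 20 + (-5/⅕)*(-20/3*11) = 20 - 5*5*(-220/3) = 20 - 25*(-220/3) = 20 + 5500/3 = 5560/3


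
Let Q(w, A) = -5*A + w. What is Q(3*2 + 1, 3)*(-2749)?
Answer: 21992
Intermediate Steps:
Q(w, A) = w - 5*A
Q(3*2 + 1, 3)*(-2749) = ((3*2 + 1) - 5*3)*(-2749) = ((6 + 1) - 15)*(-2749) = (7 - 15)*(-2749) = -8*(-2749) = 21992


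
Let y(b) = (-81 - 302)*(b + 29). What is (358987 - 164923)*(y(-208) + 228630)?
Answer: 57673297968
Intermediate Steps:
y(b) = -11107 - 383*b (y(b) = -383*(29 + b) = -11107 - 383*b)
(358987 - 164923)*(y(-208) + 228630) = (358987 - 164923)*((-11107 - 383*(-208)) + 228630) = 194064*((-11107 + 79664) + 228630) = 194064*(68557 + 228630) = 194064*297187 = 57673297968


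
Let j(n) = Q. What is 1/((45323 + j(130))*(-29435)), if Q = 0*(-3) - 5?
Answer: -1/1333935330 ≈ -7.4966e-10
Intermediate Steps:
Q = -5 (Q = 0 - 5 = -5)
j(n) = -5
1/((45323 + j(130))*(-29435)) = 1/((45323 - 5)*(-29435)) = -1/29435/45318 = (1/45318)*(-1/29435) = -1/1333935330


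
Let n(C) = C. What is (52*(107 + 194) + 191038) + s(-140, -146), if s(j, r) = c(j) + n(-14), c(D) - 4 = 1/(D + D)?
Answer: 57870399/280 ≈ 2.0668e+5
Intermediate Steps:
c(D) = 4 + 1/(2*D) (c(D) = 4 + 1/(D + D) = 4 + 1/(2*D))
s(j, r) = -10 + 1/(2*j) (s(j, r) = (4 + 1/(2*j)) - 14 = -10 + 1/(2*j))
(52*(107 + 194) + 191038) + s(-140, -146) = (52*(107 + 194) + 191038) + (-10 + (½)/(-140)) = (52*301 + 191038) + (-10 + (½)*(-1/140)) = (15652 + 191038) + (-10 - 1/280) = 206690 - 2801/280 = 57870399/280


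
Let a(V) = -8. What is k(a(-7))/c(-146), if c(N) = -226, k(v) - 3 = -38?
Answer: 35/226 ≈ 0.15487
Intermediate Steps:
k(v) = -35 (k(v) = 3 - 38 = -35)
k(a(-7))/c(-146) = -35/(-226) = -35*(-1/226) = 35/226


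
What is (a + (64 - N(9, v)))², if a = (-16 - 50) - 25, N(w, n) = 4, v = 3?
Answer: 961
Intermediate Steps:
a = -91 (a = -66 - 25 = -91)
(a + (64 - N(9, v)))² = (-91 + (64 - 1*4))² = (-91 + (64 - 4))² = (-91 + 60)² = (-31)² = 961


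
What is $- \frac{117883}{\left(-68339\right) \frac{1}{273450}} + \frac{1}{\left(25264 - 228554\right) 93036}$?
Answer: $\frac{609671864291625525661}{1292515218701160} \approx 4.7169 \cdot 10^{5}$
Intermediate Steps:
$- \frac{117883}{\left(-68339\right) \frac{1}{273450}} + \frac{1}{\left(25264 - 228554\right) 93036} = - \frac{117883}{\left(-68339\right) \frac{1}{273450}} + \frac{1}{25264 - 228554} \cdot \frac{1}{93036} = - \frac{117883}{- \frac{68339}{273450}} + \frac{1}{25264 - 228554} \cdot \frac{1}{93036} = \left(-117883\right) \left(- \frac{273450}{68339}\right) + \frac{1}{-203290} \cdot \frac{1}{93036} = \frac{32235106350}{68339} - \frac{1}{18913288440} = \frac{609671864291625525661}{1292515218701160}$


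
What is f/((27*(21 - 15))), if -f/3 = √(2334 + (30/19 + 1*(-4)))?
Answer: -5*√8417/513 ≈ -0.89419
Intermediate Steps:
f = -30*√8417/19 (f = -3*√(2334 + (30/19 + 1*(-4))) = -3*√(2334 + (30*(1/19) - 4)) = -3*√(2334 + (30/19 - 4)) = -3*√(2334 - 46/19) = -30*√8417/19 ≈ -144.86)
f/((27*(21 - 15))) = (-30*√8417/19)/((27*(21 - 15))) = (-30*√8417/19)/((27*6)) = -30*√8417/19/162 = -30*√8417/19*(1/162) = -5*√8417/513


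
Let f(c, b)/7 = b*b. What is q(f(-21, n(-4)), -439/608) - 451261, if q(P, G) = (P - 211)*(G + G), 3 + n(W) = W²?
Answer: -34402513/76 ≈ -4.5266e+5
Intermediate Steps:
n(W) = -3 + W²
f(c, b) = 7*b² (f(c, b) = 7*(b*b) = 7*b²)
q(P, G) = 2*G*(-211 + P) (q(P, G) = (-211 + P)*(2*G) = 2*G*(-211 + P))
q(f(-21, n(-4)), -439/608) - 451261 = 2*(-439/608)*(-211 + 7*(-3 + (-4)²)²) - 451261 = 2*(-439*1/608)*(-211 + 7*(-3 + 16)²) - 451261 = 2*(-439/608)*(-211 + 7*13²) - 451261 = 2*(-439/608)*(-211 + 7*169) - 451261 = 2*(-439/608)*(-211 + 1183) - 451261 = 2*(-439/608)*972 - 451261 = -106677/76 - 451261 = -34402513/76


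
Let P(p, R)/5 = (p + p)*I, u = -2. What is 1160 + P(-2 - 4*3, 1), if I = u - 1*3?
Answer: 1860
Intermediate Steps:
I = -5 (I = -2 - 1*3 = -2 - 3 = -5)
P(p, R) = -50*p (P(p, R) = 5*((p + p)*(-5)) = 5*((2*p)*(-5)) = 5*(-10*p) = -50*p)
1160 + P(-2 - 4*3, 1) = 1160 - 50*(-2 - 4*3) = 1160 - 50*(-2 - 12) = 1160 - 50*(-14) = 1160 + 700 = 1860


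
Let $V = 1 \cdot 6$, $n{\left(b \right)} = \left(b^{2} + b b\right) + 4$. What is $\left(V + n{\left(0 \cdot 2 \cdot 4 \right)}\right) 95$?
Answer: $950$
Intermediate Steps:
$n{\left(b \right)} = 4 + 2 b^{2}$ ($n{\left(b \right)} = \left(b^{2} + b^{2}\right) + 4 = 2 b^{2} + 4 = 4 + 2 b^{2}$)
$V = 6$
$\left(V + n{\left(0 \cdot 2 \cdot 4 \right)}\right) 95 = \left(6 + \left(4 + 2 \left(0 \cdot 2 \cdot 4\right)^{2}\right)\right) 95 = \left(6 + \left(4 + 2 \left(0 \cdot 4\right)^{2}\right)\right) 95 = \left(6 + \left(4 + 2 \cdot 0^{2}\right)\right) 95 = \left(6 + \left(4 + 2 \cdot 0\right)\right) 95 = \left(6 + \left(4 + 0\right)\right) 95 = \left(6 + 4\right) 95 = 10 \cdot 95 = 950$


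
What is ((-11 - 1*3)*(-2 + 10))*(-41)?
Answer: 4592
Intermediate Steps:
((-11 - 1*3)*(-2 + 10))*(-41) = ((-11 - 3)*8)*(-41) = -14*8*(-41) = -112*(-41) = 4592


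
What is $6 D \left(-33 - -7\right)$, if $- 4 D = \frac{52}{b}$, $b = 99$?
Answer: $\frac{676}{33} \approx 20.485$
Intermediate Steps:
$D = - \frac{13}{99}$ ($D = - \frac{52 \cdot \frac{1}{99}}{4} = \left(- \frac{1}{4}\right) \frac{52}{99} = - \frac{13}{99} \approx -0.13131$)
$6 D \left(-33 - -7\right) = 6 \left(- \frac{13}{99}\right) \left(-33 - -7\right) = - \frac{26 \left(-33 + 7\right)}{33} = \left(- \frac{26}{33}\right) \left(-26\right) = \frac{676}{33}$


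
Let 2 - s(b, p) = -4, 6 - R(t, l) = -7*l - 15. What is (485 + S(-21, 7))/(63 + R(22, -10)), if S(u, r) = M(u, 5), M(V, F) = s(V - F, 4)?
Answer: 491/14 ≈ 35.071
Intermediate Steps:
R(t, l) = 21 + 7*l (R(t, l) = 6 - (-7*l - 15) = 6 - (-15 - 7*l) = 6 + (15 + 7*l) = 21 + 7*l)
s(b, p) = 6 (s(b, p) = 2 - 1*(-4) = 2 + 4 = 6)
M(V, F) = 6
S(u, r) = 6
(485 + S(-21, 7))/(63 + R(22, -10)) = (485 + 6)/(63 + (21 + 7*(-10))) = 491/(63 + (21 - 70)) = 491/(63 - 49) = 491/14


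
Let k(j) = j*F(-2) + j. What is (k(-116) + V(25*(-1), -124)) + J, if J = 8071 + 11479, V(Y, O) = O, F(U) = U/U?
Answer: 19194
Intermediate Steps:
F(U) = 1
J = 19550
k(j) = 2*j (k(j) = j*1 + j = j + j = 2*j)
(k(-116) + V(25*(-1), -124)) + J = (2*(-116) - 124) + 19550 = (-232 - 124) + 19550 = -356 + 19550 = 19194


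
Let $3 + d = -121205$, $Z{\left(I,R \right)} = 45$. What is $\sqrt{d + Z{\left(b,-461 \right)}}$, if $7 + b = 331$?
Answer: $i \sqrt{121163} \approx 348.08 i$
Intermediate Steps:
$b = 324$ ($b = -7 + 331 = 324$)
$d = -121208$ ($d = -3 - 121205 = -121208$)
$\sqrt{d + Z{\left(b,-461 \right)}} = \sqrt{-121208 + 45} = \sqrt{-121163} = i \sqrt{121163}$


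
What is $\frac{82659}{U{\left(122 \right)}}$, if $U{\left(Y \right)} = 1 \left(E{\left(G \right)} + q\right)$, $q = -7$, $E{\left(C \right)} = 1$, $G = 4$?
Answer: $- \frac{27553}{2} \approx -13777.0$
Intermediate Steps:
$U{\left(Y \right)} = -6$ ($U{\left(Y \right)} = 1 \left(1 - 7\right) = 1 \left(-6\right) = -6$)
$\frac{82659}{U{\left(122 \right)}} = \frac{82659}{-6} = 82659 \left(- \frac{1}{6}\right) = - \frac{27553}{2}$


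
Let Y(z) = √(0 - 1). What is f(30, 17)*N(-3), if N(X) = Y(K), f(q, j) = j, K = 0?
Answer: 17*I ≈ 17.0*I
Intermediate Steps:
Y(z) = I (Y(z) = √(-1) = I)
N(X) = I
f(30, 17)*N(-3) = 17*I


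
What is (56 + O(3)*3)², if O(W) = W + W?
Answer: 5476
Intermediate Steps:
O(W) = 2*W
(56 + O(3)*3)² = (56 + (2*3)*3)² = (56 + 6*3)² = (56 + 18)² = 74² = 5476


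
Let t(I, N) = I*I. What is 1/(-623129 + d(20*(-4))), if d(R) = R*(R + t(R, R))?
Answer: -1/1128729 ≈ -8.8595e-7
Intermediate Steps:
t(I, N) = I²
d(R) = R*(R + R²)
1/(-623129 + d(20*(-4))) = 1/(-623129 + (20*(-4))²*(1 + 20*(-4))) = 1/(-623129 + (-80)²*(1 - 80)) = 1/(-623129 + 6400*(-79)) = 1/(-623129 - 505600) = 1/(-1128729) = -1/1128729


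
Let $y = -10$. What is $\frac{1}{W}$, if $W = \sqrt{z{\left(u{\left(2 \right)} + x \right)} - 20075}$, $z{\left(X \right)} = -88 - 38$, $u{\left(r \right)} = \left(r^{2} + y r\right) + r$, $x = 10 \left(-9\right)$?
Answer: $- \frac{i \sqrt{20201}}{20201} \approx - 0.0070358 i$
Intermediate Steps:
$x = -90$
$u{\left(r \right)} = r^{2} - 9 r$ ($u{\left(r \right)} = \left(r^{2} - 10 r\right) + r = r^{2} - 9 r$)
$z{\left(X \right)} = -126$
$W = i \sqrt{20201}$ ($W = \sqrt{-126 - 20075} = \sqrt{-20201} = i \sqrt{20201} \approx 142.13 i$)
$\frac{1}{W} = \frac{1}{i \sqrt{20201}} = - \frac{i \sqrt{20201}}{20201}$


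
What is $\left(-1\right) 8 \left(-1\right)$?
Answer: $8$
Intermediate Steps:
$\left(-1\right) 8 \left(-1\right) = \left(-8\right) \left(-1\right) = 8$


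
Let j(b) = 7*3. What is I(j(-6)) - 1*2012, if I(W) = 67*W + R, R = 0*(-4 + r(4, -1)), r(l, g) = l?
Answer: -605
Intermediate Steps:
j(b) = 21
R = 0 (R = 0*(-4 + 4) = 0*0 = 0)
I(W) = 67*W (I(W) = 67*W + 0 = 67*W)
I(j(-6)) - 1*2012 = 67*21 - 1*2012 = 1407 - 2012 = -605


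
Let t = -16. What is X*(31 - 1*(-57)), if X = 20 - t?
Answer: 3168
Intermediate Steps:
X = 36 (X = 20 - 1*(-16) = 20 + 16 = 36)
X*(31 - 1*(-57)) = 36*(31 - 1*(-57)) = 36*(31 + 57) = 36*88 = 3168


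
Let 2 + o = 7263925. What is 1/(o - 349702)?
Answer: 1/6914221 ≈ 1.4463e-7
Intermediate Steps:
o = 7263923 (o = -2 + 7263925 = 7263923)
1/(o - 349702) = 1/(7263923 - 349702) = 1/6914221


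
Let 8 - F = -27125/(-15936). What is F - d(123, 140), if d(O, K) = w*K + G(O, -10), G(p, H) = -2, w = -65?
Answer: 145149835/15936 ≈ 9108.3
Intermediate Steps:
F = 100363/15936 (F = 8 - (-27125)/(-15936) = 8 - (-27125)*(-1)/15936 = 8 - 1*27125/15936 = 8 - 27125/15936 = 100363/15936 ≈ 6.2979)
d(O, K) = -2 - 65*K (d(O, K) = -65*K - 2 = -2 - 65*K)
F - d(123, 140) = 100363/15936 - (-2 - 65*140) = 100363/15936 - (-2 - 9100) = 100363/15936 - 1*(-9102) = 100363/15936 + 9102 = 145149835/15936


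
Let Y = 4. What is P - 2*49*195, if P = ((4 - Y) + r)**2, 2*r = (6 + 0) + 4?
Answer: -19085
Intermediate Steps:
r = 5 (r = ((6 + 0) + 4)/2 = (6 + 4)/2 = (1/2)*10 = 5)
P = 25 (P = ((4 - 1*4) + 5)**2 = ((4 - 4) + 5)**2 = (0 + 5)**2 = 5**2 = 25)
P - 2*49*195 = 25 - 2*49*195 = 25 - 98*195 = 25 - 19110 = -19085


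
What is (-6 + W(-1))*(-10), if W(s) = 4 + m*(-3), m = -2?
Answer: -40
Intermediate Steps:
W(s) = 10 (W(s) = 4 - 2*(-3) = 4 + 6 = 10)
(-6 + W(-1))*(-10) = (-6 + 10)*(-10) = 4*(-10) = -40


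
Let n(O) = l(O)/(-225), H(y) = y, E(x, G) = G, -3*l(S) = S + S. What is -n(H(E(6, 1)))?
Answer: -2/675 ≈ -0.0029630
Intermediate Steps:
l(S) = -2*S/3 (l(S) = -(S + S)/3 = -2*S/3)
n(O) = 2*O/675 (n(O) = -2*O/3/(-225) = -2*O/3*(-1/225) = 2*O/675)
-n(H(E(6, 1))) = -2/675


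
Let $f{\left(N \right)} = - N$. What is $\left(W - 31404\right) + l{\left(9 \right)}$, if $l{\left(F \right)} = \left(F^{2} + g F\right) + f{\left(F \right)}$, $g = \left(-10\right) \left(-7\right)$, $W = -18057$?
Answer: $-48759$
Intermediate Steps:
$g = 70$
$l{\left(F \right)} = F^{2} + 69 F$ ($l{\left(F \right)} = \left(F^{2} + 70 F\right) - F = F^{2} + 69 F$)
$\left(W - 31404\right) + l{\left(9 \right)} = \left(-18057 - 31404\right) + 9 \left(69 + 9\right) = -49461 + 9 \cdot 78 = -49461 + 702 = -48759$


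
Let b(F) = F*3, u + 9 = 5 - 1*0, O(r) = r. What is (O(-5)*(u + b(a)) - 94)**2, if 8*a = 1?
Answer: 368449/64 ≈ 5757.0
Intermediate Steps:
a = 1/8 (a = (1/8)*1 = 1/8 ≈ 0.12500)
u = -4 (u = -9 + (5 - 1*0) = -9 + (5 + 0) = -9 + 5 = -4)
b(F) = 3*F
(O(-5)*(u + b(a)) - 94)**2 = (-5*(-4 + 3*(1/8)) - 94)**2 = (-5*(-4 + 3/8) - 94)**2 = (-5*(-29/8) - 94)**2 = (145/8 - 94)**2 = (-607/8)**2 = 368449/64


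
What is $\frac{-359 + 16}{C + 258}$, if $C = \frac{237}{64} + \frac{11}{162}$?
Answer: $- \frac{1778112}{1357021} \approx -1.3103$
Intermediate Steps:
$C = \frac{19549}{5184}$ ($C = 237 \cdot \frac{1}{64} + 11 \cdot \frac{1}{162} = \frac{237}{64} + \frac{11}{162} = \frac{19549}{5184} \approx 3.771$)
$\frac{-359 + 16}{C + 258} = \frac{-359 + 16}{\frac{19549}{5184} + 258} = - \frac{343}{\frac{1357021}{5184}} = \left(-343\right) \frac{5184}{1357021} = - \frac{1778112}{1357021}$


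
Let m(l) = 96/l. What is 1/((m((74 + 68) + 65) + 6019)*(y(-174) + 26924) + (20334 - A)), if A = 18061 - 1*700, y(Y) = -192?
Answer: 69/11103154213 ≈ 6.2144e-9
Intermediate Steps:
A = 17361 (A = 18061 - 700 = 17361)
1/((m((74 + 68) + 65) + 6019)*(y(-174) + 26924) + (20334 - A)) = 1/((96/((74 + 68) + 65) + 6019)*(-192 + 26924) + (20334 - 1*17361)) = 1/((96/(142 + 65) + 6019)*26732 + (20334 - 17361)) = 1/((96/207 + 6019)*26732 + 2973) = 1/((96*(1/207) + 6019)*26732 + 2973) = 1/((32/69 + 6019)*26732 + 2973) = 1/((415343/69)*26732 + 2973) = 1/(11102949076/69 + 2973) = 1/(11103154213/69) = 69/11103154213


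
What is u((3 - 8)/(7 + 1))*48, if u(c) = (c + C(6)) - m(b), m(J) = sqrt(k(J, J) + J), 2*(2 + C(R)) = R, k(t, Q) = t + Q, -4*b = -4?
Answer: 18 - 48*sqrt(3) ≈ -65.138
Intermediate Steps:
b = 1 (b = -1/4*(-4) = 1)
k(t, Q) = Q + t
C(R) = -2 + R/2
m(J) = sqrt(3)*sqrt(J) (m(J) = sqrt((J + J) + J) = sqrt(2*J + J) = sqrt(3*J) = sqrt(3)*sqrt(J))
u(c) = 1 + c - sqrt(3) (u(c) = (c + (-2 + (1/2)*6)) - sqrt(3)*sqrt(1) = (c + (-2 + 3)) - sqrt(3) = (c + 1) - sqrt(3) = (1 + c) - sqrt(3) = 1 + c - sqrt(3))
u((3 - 8)/(7 + 1))*48 = (1 + (3 - 8)/(7 + 1) - sqrt(3))*48 = (1 - 5/8 - sqrt(3))*48 = (3/8 - sqrt(3))*48 = 18 - 48*sqrt(3)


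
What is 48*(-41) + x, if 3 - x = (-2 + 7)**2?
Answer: -1990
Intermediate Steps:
x = -22 (x = 3 - (-2 + 7)**2 = 3 - 1*5**2 = 3 - 1*25 = 3 - 25 = -22)
48*(-41) + x = 48*(-41) - 22 = -1968 - 22 = -1990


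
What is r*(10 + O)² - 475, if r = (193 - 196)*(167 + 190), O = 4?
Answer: -210391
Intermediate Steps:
r = -1071 (r = -3*357 = -1071)
r*(10 + O)² - 475 = -1071*(10 + 4)² - 475 = -1071*14² - 475 = -1071*196 - 475 = -209916 - 475 = -210391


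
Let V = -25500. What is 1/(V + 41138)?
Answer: 1/15638 ≈ 6.3947e-5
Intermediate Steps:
1/(V + 41138) = 1/(-25500 + 41138) = 1/15638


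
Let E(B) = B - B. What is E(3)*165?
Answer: 0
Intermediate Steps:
E(B) = 0
E(3)*165 = 0*165 = 0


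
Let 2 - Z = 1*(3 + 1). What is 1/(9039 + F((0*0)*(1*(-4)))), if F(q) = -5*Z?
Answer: 1/9049 ≈ 0.00011051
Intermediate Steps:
Z = -2 (Z = 2 - (3 + 1) = 2 - 4 = -2)
F(q) = 10 (F(q) = -5*(-2) = 10)
1/(9039 + F((0*0)*(1*(-4)))) = 1/(9039 + 10) = 1/9049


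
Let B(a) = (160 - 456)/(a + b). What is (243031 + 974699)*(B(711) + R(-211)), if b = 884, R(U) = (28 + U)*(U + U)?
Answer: 29998820927004/319 ≈ 9.4040e+10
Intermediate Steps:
R(U) = 2*U*(28 + U) (R(U) = (28 + U)*(2*U) = 2*U*(28 + U))
B(a) = -296/(884 + a) (B(a) = (160 - 456)/(a + 884) = -296/(884 + a))
(243031 + 974699)*(B(711) + R(-211)) = (243031 + 974699)*(-296/(884 + 711) + 2*(-211)*(28 - 211)) = 1217730*(-296/1595 + 2*(-211)*(-183)) = 1217730*(-296*1/1595 + 77226) = 1217730*(-296/1595 + 77226) = 1217730*(123175174/1595) = 29998820927004/319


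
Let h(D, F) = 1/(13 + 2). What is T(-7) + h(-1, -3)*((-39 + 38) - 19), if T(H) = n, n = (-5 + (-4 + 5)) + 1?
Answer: -13/3 ≈ -4.3333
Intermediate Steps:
n = -3 (n = (-5 + 1) + 1 = -4 + 1 = -3)
h(D, F) = 1/15
T(H) = -3
T(-7) + h(-1, -3)*((-39 + 38) - 19) = -3 + ((-39 + 38) - 19)/15 = -3 + (-1 - 19)/15 = -3 + (1/15)*(-20) = -3 - 4/3 = -13/3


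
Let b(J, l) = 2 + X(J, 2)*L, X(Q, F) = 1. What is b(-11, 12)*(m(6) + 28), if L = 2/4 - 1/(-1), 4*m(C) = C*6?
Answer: 259/2 ≈ 129.50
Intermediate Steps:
m(C) = 3*C/2 (m(C) = (C*6)/4 = (6*C)/4 = 3*C/2)
L = 3/2 (L = 2*(¼) - 1*(-1) = ½ + 1 = 3/2 ≈ 1.5000)
b(J, l) = 7/2 (b(J, l) = 2 + 1*(3/2) = 2 + 3/2 = 7/2)
b(-11, 12)*(m(6) + 28) = 7*((3/2)*6 + 28)/2 = 7*(9 + 28)/2 = (7/2)*37 = 259/2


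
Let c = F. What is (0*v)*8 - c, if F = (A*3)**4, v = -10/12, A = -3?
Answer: -6561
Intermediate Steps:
v = -5/6 (v = -10*1/12 = -5/6 ≈ -0.83333)
F = 6561 (F = (-3*3)**4 = (-9)**4 = 6561)
c = 6561
(0*v)*8 - c = (0*(-5/6))*8 - 1*6561 = 0*8 - 6561 = 0 - 6561 = -6561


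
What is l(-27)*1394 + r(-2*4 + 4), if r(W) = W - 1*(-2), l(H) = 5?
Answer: 6968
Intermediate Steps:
r(W) = 2 + W (r(W) = W + 2 = 2 + W)
l(-27)*1394 + r(-2*4 + 4) = 5*1394 + (2 + (-2*4 + 4)) = 6970 + (2 + (-8 + 4)) = 6970 + (2 - 4) = 6970 - 2 = 6968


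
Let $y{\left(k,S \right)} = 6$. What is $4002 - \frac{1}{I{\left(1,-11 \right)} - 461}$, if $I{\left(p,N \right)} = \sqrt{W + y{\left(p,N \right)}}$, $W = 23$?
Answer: $\frac{850393445}{212492} + \frac{\sqrt{29}}{212492} \approx 4002.0$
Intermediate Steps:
$I{\left(p,N \right)} = \sqrt{29}$ ($I{\left(p,N \right)} = \sqrt{23 + 6} = \sqrt{29}$)
$4002 - \frac{1}{I{\left(1,-11 \right)} - 461} = 4002 - \frac{1}{\sqrt{29} - 461} = 4002 - \frac{1}{-461 + \sqrt{29}}$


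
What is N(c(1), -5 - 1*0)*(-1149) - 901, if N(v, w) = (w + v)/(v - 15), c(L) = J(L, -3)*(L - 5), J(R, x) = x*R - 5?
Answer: -46340/17 ≈ -2725.9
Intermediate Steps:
J(R, x) = -5 + R*x (J(R, x) = R*x - 5 = -5 + R*x)
c(L) = (-5 + L)*(-5 - 3*L) (c(L) = (-5 + L*(-3))*(L - 5) = (-5 - 3*L)*(-5 + L) = (-5 + L)*(-5 - 3*L))
N(v, w) = (v + w)/(-15 + v)
N(c(1), -5 - 1*0)*(-1149) - 901 = (((-5 + 1)*(-5 - 3*1) + (-5 - 1*0))/(-15 + (-5 + 1)*(-5 - 3*1)))*(-1149) - 901 = ((-4*(-5 - 3) + (-5 + 0))/(-15 - 4*(-5 - 3)))*(-1149) - 901 = ((-4*(-8) - 5)/(-15 - 4*(-8)))*(-1149) - 901 = ((32 - 5)/(-15 + 32))*(-1149) - 901 = (27/17)*(-1149) - 901 = -31023/17 - 901 = -46340/17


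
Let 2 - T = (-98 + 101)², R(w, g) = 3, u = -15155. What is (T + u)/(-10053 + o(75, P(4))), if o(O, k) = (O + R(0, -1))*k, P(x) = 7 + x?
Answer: 5054/3065 ≈ 1.6489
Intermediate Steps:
o(O, k) = k*(3 + O) (o(O, k) = (O + 3)*k = (3 + O)*k = k*(3 + O))
T = -7 (T = 2 - (-98 + 101)² = 2 - 1*3² = 2 - 1*9 = 2 - 9 = -7)
(T + u)/(-10053 + o(75, P(4))) = (-7 - 15155)/(-10053 + (7 + 4)*(3 + 75)) = -15162/(-10053 + 11*78) = -15162/(-10053 + 858) = -15162/(-9195) = -15162*(-1/9195) = 5054/3065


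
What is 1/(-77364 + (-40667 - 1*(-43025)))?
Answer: -1/75006 ≈ -1.3332e-5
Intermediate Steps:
1/(-77364 + (-40667 - 1*(-43025))) = 1/(-77364 + (-40667 + 43025)) = 1/(-77364 + 2358) = 1/(-75006) = -1/75006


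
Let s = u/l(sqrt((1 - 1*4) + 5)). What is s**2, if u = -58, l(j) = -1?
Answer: 3364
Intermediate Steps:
s = 58 (s = -58/(-1) = -58*(-1) = 58)
s**2 = 58**2 = 3364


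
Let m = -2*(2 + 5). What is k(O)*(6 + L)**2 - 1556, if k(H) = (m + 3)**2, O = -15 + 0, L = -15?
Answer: 8245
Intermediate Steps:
O = -15
m = -14 (m = -2*7 = -14)
k(H) = 121 (k(H) = (-14 + 3)**2 = (-11)**2 = 121)
k(O)*(6 + L)**2 - 1556 = 121*(6 - 15)**2 - 1556 = 121*(-9)**2 - 1556 = 121*81 - 1556 = 9801 - 1556 = 8245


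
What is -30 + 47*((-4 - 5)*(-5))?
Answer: 2085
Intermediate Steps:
-30 + 47*((-4 - 5)*(-5)) = -30 + 47*(-9*(-5)) = -30 + 47*45 = -30 + 2115 = 2085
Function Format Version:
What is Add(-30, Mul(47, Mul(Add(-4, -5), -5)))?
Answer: 2085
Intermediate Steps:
Add(-30, Mul(47, Mul(Add(-4, -5), -5))) = Add(-30, Mul(47, Mul(-9, -5))) = Add(-30, Mul(47, 45)) = Add(-30, 2115) = 2085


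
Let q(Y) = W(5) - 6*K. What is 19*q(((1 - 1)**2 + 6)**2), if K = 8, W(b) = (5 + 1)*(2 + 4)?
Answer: -228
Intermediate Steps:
W(b) = 36 (W(b) = 6*6 = 36)
q(Y) = -12 (q(Y) = 36 - 6*8 = 36 - 48 = -12)
19*q(((1 - 1)**2 + 6)**2) = 19*(-12) = -228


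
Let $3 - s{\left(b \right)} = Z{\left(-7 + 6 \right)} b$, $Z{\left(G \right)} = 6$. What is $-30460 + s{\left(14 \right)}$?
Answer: $-30541$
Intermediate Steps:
$s{\left(b \right)} = 3 - 6 b$
$-30460 + s{\left(14 \right)} = -30460 + \left(3 - 84\right) = -30460 - 81 = -30541$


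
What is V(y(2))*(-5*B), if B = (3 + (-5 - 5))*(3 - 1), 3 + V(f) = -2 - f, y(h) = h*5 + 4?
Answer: -1330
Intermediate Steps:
y(h) = 4 + 5*h (y(h) = 5*h + 4 = 4 + 5*h)
V(f) = -5 - f (V(f) = -3 + (-2 - f) = -5 - f)
B = -14 (B = (3 - 10)*2 = -7*2 = -14)
V(y(2))*(-5*B) = (-5 - (4 + 5*2))*(-5*(-14)) = (-5 - (4 + 10))*70 = (-5 - 1*14)*70 = (-5 - 14)*70 = -19*70 = -1330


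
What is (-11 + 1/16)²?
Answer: 30625/256 ≈ 119.63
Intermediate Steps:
(-11 + 1/16)² = (-175/16)² = 30625/256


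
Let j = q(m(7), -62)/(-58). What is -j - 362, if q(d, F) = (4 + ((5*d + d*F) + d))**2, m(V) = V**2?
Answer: 3743302/29 ≈ 1.2908e+5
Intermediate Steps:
q(d, F) = (4 + 6*d + F*d)**2 (q(d, F) = (4 + ((5*d + F*d) + d))**2 = (4 + (6*d + F*d))**2 = (4 + 6*d + F*d)**2)
j = -3753800/29 (j = (4 + 6*7**2 - 62*7**2)**2/(-58) = (4 + 6*49 - 62*49)**2*(-1/58) = (4 + 294 - 3038)**2*(-1/58) = (-2740)**2*(-1/58) = 7507600*(-1/58) = -3753800/29 ≈ -1.2944e+5)
-j - 362 = -1*(-3753800/29) - 362 = 3753800/29 - 362 = 3743302/29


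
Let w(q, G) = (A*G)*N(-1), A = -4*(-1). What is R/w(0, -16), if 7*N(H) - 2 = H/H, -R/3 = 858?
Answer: 3003/32 ≈ 93.844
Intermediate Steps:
R = -2574 (R = -3*858 = -2574)
A = 4
N(H) = 3/7 (N(H) = 2/7 + (H/H)/7 = 2/7 + (1/7)*1 = 2/7 + 1/7 = 3/7)
w(q, G) = 12*G/7 (w(q, G) = (4*G)*(3/7) = 12*G/7)
R/w(0, -16) = -2574/((12/7)*(-16)) = -2574/(-192/7) = -2574*(-7/192) = 3003/32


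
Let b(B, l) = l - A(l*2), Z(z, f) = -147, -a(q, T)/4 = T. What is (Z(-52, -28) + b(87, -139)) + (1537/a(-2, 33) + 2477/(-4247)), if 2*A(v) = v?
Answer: -89263391/560604 ≈ -159.23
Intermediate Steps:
A(v) = v/2
a(q, T) = -4*T
b(B, l) = 0 (b(B, l) = l - l*2/2 = l - 2*l/2 = l - l = 0)
(Z(-52, -28) + b(87, -139)) + (1537/a(-2, 33) + 2477/(-4247)) = (-147 + 0) + (1537/((-4*33)) + 2477/(-4247)) = -147 + (1537/(-132) + 2477*(-1/4247)) = -147 + (1537*(-1/132) - 2477/4247) = -147 + (-1537/132 - 2477/4247) = -147 - 6854603/560604 = -89263391/560604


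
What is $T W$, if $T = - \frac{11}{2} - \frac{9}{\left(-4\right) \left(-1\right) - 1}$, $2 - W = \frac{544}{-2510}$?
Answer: $- \frac{23647}{1255} \approx -18.842$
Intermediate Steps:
$W = \frac{2782}{1255}$ ($W = 2 - \frac{544}{-2510} = 2 - 544 \left(- \frac{1}{2510}\right) = 2 - - \frac{272}{1255} = 2 + \frac{272}{1255} = \frac{2782}{1255} \approx 2.2167$)
$T = - \frac{17}{2}$ ($T = \left(-11\right) \frac{1}{2} - \frac{9}{4 - 1} = - \frac{11}{2} - \frac{9}{3} = - \frac{11}{2} - 3 = - \frac{17}{2} \approx -8.5$)
$T W = \left(- \frac{17}{2}\right) \frac{2782}{1255} = - \frac{23647}{1255}$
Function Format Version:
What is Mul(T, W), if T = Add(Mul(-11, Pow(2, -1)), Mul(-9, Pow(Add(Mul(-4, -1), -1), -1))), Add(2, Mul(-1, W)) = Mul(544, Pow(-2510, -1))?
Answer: Rational(-23647, 1255) ≈ -18.842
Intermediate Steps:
W = Rational(2782, 1255) (W = Add(2, Mul(-1, Mul(544, Pow(-2510, -1)))) = Add(2, Mul(-1, Mul(544, Rational(-1, 2510)))) = Add(2, Mul(-1, Rational(-272, 1255))) = Add(2, Rational(272, 1255)) = Rational(2782, 1255) ≈ 2.2167)
T = Rational(-17, 2) (T = Add(Mul(-11, Rational(1, 2)), Mul(-9, Pow(Add(4, -1), -1))) = Add(Rational(-11, 2), Mul(-9, Pow(3, -1))) = Add(Rational(-11, 2), Mul(-9, Rational(1, 3))) = Add(Rational(-11, 2), -3) = Rational(-17, 2) ≈ -8.5000)
Mul(T, W) = Mul(Rational(-17, 2), Rational(2782, 1255)) = Rational(-23647, 1255)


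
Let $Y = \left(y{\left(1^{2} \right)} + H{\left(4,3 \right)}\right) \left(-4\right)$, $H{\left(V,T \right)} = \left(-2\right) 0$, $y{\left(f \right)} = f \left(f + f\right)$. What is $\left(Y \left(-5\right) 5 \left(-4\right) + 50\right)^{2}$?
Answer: $562500$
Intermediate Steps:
$y{\left(f \right)} = 2 f^{2}$ ($y{\left(f \right)} = f 2 f = 2 f^{2}$)
$H{\left(V,T \right)} = 0$
$Y = -8$ ($Y = \left(2 \left(1^{2}\right)^{2} + 0\right) \left(-4\right) = \left(2 \cdot 1^{2} + 0\right) \left(-4\right) = \left(2 \cdot 1 + 0\right) \left(-4\right) = \left(2 + 0\right) \left(-4\right) = 2 \left(-4\right) = -8$)
$\left(Y \left(-5\right) 5 \left(-4\right) + 50\right)^{2} = \left(- 8 \left(-5\right) 5 \left(-4\right) + 50\right)^{2} = \left(- 8 \left(\left(-25\right) \left(-4\right)\right) + 50\right)^{2} = \left(\left(-8\right) 100 + 50\right)^{2} = \left(-800 + 50\right)^{2} = \left(-750\right)^{2} = 562500$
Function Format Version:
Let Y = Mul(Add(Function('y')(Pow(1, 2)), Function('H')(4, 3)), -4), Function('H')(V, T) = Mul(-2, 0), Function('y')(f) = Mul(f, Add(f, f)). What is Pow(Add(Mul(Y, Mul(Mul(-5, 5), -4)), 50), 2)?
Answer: 562500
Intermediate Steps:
Function('y')(f) = Mul(2, Pow(f, 2)) (Function('y')(f) = Mul(f, Mul(2, f)) = Mul(2, Pow(f, 2)))
Function('H')(V, T) = 0
Y = -8 (Y = Mul(Add(Mul(2, Pow(Pow(1, 2), 2)), 0), -4) = Mul(Add(Mul(2, Pow(1, 2)), 0), -4) = Mul(Add(Mul(2, 1), 0), -4) = Mul(Add(2, 0), -4) = Mul(2, -4) = -8)
Pow(Add(Mul(Y, Mul(Mul(-5, 5), -4)), 50), 2) = Pow(Add(Mul(-8, Mul(Mul(-5, 5), -4)), 50), 2) = Pow(Add(Mul(-8, Mul(-25, -4)), 50), 2) = Pow(Add(Mul(-8, 100), 50), 2) = Pow(Add(-800, 50), 2) = Pow(-750, 2) = 562500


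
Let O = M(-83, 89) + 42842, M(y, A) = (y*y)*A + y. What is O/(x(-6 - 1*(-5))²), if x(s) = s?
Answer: 655880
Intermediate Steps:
M(y, A) = y + A*y² (M(y, A) = y²*A + y = A*y² + y = y + A*y²)
O = 655880 (O = -83*(1 + 89*(-83)) + 42842 = -83*(1 - 7387) + 42842 = -83*(-7386) + 42842 = 613038 + 42842 = 655880)
O/(x(-6 - 1*(-5))²) = 655880/((-6 - 1*(-5))²) = 655880/((-6 + 5)²) = 655880/((-1)²) = 655880/1 = 655880*1 = 655880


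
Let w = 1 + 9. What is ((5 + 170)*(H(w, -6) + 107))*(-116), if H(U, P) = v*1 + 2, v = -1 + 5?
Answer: -2293900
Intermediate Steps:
w = 10
v = 4
H(U, P) = 6 (H(U, P) = 4*1 + 2 = 4 + 2 = 6)
((5 + 170)*(H(w, -6) + 107))*(-116) = ((5 + 170)*(6 + 107))*(-116) = (175*113)*(-116) = 19775*(-116) = -2293900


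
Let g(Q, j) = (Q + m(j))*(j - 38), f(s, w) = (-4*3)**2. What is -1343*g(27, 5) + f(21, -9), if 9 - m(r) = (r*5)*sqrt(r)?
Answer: 1595628 - 1107975*sqrt(5) ≈ -8.8188e+5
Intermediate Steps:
f(s, w) = 144 (f(s, w) = (-12)**2 = 144)
m(r) = 9 - 5*r**(3/2) (m(r) = 9 - r*5*sqrt(r) = 9 - 5*r*sqrt(r) = 9 - 5*r**(3/2))
g(Q, j) = (-38 + j)*(9 + Q - 5*j**(3/2)) (g(Q, j) = (Q + (9 - 5*j**(3/2)))*(j - 38) = (9 + Q - 5*j**(3/2))*(-38 + j) = (-38 + j)*(9 + Q - 5*j**(3/2)))
-1343*g(27, 5) + f(21, -9) = -1343*(-342 - 38*27 + 190*5**(3/2) + 27*5 - 1*5*(-9 + 5*5**(3/2))) + 144 = -1343*(-342 - 1026 + 190*(5*sqrt(5)) + 135 - 1*5*(-9 + 5*(5*sqrt(5)))) + 144 = -1343*(-342 - 1026 + 950*sqrt(5) + 135 - 1*5*(-9 + 25*sqrt(5))) + 144 = -1343*(-342 - 1026 + 950*sqrt(5) + 135 + (45 - 125*sqrt(5))) + 144 = -1343*(-1188 + 825*sqrt(5)) + 144 = (1595484 - 1107975*sqrt(5)) + 144 = 1595628 - 1107975*sqrt(5)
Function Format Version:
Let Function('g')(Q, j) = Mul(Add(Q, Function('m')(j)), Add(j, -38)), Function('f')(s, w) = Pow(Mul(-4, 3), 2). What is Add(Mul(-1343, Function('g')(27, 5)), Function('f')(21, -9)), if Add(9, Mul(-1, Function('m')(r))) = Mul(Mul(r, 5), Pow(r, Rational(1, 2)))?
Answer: Add(1595628, Mul(-1107975, Pow(5, Rational(1, 2)))) ≈ -8.8188e+5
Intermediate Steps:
Function('f')(s, w) = 144 (Function('f')(s, w) = Pow(-12, 2) = 144)
Function('m')(r) = Add(9, Mul(-5, Pow(r, Rational(3, 2)))) (Function('m')(r) = Add(9, Mul(-1, Mul(Mul(r, 5), Pow(r, Rational(1, 2))))) = Add(9, Mul(-1, Mul(Mul(5, r), Pow(r, Rational(1, 2))))) = Add(9, Mul(-1, Mul(5, Pow(r, Rational(3, 2))))) = Add(9, Mul(-5, Pow(r, Rational(3, 2)))))
Function('g')(Q, j) = Mul(Add(-38, j), Add(9, Q, Mul(-5, Pow(j, Rational(3, 2))))) (Function('g')(Q, j) = Mul(Add(Q, Add(9, Mul(-5, Pow(j, Rational(3, 2))))), Add(j, -38)) = Mul(Add(9, Q, Mul(-5, Pow(j, Rational(3, 2)))), Add(-38, j)) = Mul(Add(-38, j), Add(9, Q, Mul(-5, Pow(j, Rational(3, 2))))))
Add(Mul(-1343, Function('g')(27, 5)), Function('f')(21, -9)) = Add(Mul(-1343, Add(-342, Mul(-38, 27), Mul(190, Pow(5, Rational(3, 2))), Mul(27, 5), Mul(-1, 5, Add(-9, Mul(5, Pow(5, Rational(3, 2))))))), 144) = Add(Mul(-1343, Add(-342, -1026, Mul(190, Mul(5, Pow(5, Rational(1, 2)))), 135, Mul(-1, 5, Add(-9, Mul(5, Mul(5, Pow(5, Rational(1, 2)))))))), 144) = Add(Mul(-1343, Add(-342, -1026, Mul(950, Pow(5, Rational(1, 2))), 135, Mul(-1, 5, Add(-9, Mul(25, Pow(5, Rational(1, 2))))))), 144) = Add(Mul(-1343, Add(-342, -1026, Mul(950, Pow(5, Rational(1, 2))), 135, Add(45, Mul(-125, Pow(5, Rational(1, 2)))))), 144) = Add(Mul(-1343, Add(-1188, Mul(825, Pow(5, Rational(1, 2))))), 144) = Add(Add(1595484, Mul(-1107975, Pow(5, Rational(1, 2)))), 144) = Add(1595628, Mul(-1107975, Pow(5, Rational(1, 2))))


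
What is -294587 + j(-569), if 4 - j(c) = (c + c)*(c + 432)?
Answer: -450489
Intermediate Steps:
j(c) = 4 - 2*c*(432 + c) (j(c) = 4 - (c + c)*(c + 432) = 4 - 2*c*(432 + c))
-294587 + j(-569) = -294587 + (4 - 864*(-569) - 2*(-569)²) = -294587 + (4 + 491616 - 2*323761) = -294587 + (4 + 491616 - 647522) = -294587 - 155902 = -450489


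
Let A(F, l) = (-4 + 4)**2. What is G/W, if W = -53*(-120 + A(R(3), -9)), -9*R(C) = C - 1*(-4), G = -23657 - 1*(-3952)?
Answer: -3941/1272 ≈ -3.0983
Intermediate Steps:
G = -19705 (G = -23657 + 3952 = -19705)
R(C) = -4/9 - C/9 (R(C) = -(C - 1*(-4))/9 = -(C + 4)/9 = -(4 + C)/9 = -4/9 - C/9)
A(F, l) = 0 (A(F, l) = 0**2 = 0)
W = 6360 (W = -53*(-120 + 0) = -53*(-120) = 6360)
G/W = -19705/6360 = -19705*1/6360 = -3941/1272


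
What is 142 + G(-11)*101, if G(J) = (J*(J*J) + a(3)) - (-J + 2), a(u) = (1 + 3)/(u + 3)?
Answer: -406604/3 ≈ -1.3553e+5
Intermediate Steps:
a(u) = 4/(3 + u)
G(J) = -4/3 + J + J³ (G(J) = (J*(J*J) + 4/(3 + 3)) - (-J + 2) = (J*J² + 4/6) - (2 - J) = (J³ + 4*(⅙)) + (-2 + J) = (J³ + ⅔) + (-2 + J) = (⅔ + J³) + (-2 + J) = -4/3 + J + J³)
142 + G(-11)*101 = 142 + (-4/3 - 11 + (-11)³)*101 = 142 + (-4/3 - 11 - 1331)*101 = 142 - 4030/3*101 = 142 - 407030/3 = -406604/3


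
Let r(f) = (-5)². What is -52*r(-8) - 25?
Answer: -1325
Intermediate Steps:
r(f) = 25
-52*r(-8) - 25 = -52*25 - 25 = -1300 - 25 = -1325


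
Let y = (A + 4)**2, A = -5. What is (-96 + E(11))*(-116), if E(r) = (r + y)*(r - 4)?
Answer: 1392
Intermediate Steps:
y = 1 (y = (-5 + 4)**2 = (-1)**2 = 1)
E(r) = (1 + r)*(-4 + r) (E(r) = (r + 1)*(r - 4) = (1 + r)*(-4 + r))
(-96 + E(11))*(-116) = (-96 + (-4 + 11**2 - 3*11))*(-116) = (-96 + (-4 + 121 - 33))*(-116) = (-96 + 84)*(-116) = -12*(-116) = 1392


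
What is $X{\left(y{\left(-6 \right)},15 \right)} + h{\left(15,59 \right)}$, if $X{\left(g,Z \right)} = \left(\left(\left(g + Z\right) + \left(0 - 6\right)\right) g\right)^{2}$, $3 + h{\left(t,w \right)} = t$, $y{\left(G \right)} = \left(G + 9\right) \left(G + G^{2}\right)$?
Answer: $79388112$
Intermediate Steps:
$y{\left(G \right)} = \left(9 + G\right) \left(G + G^{2}\right)$
$h{\left(t,w \right)} = -3 + t$
$X{\left(g,Z \right)} = g^{2} \left(-6 + Z + g\right)^{2}$ ($X{\left(g,Z \right)} = \left(\left(\left(Z + g\right) + \left(0 - 6\right)\right) g\right)^{2} = \left(\left(\left(Z + g\right) - 6\right) g\right)^{2} = \left(\left(-6 + Z + g\right) g\right)^{2} = \left(g \left(-6 + Z + g\right)\right)^{2} = g^{2} \left(-6 + Z + g\right)^{2}$)
$X{\left(y{\left(-6 \right)},15 \right)} + h{\left(15,59 \right)} = \left(- 6 \left(9 + \left(-6\right)^{2} + 10 \left(-6\right)\right)\right)^{2} \left(-6 + 15 - 6 \left(9 + \left(-6\right)^{2} + 10 \left(-6\right)\right)\right)^{2} + \left(-3 + 15\right) = \left(- 6 \left(9 + 36 - 60\right)\right)^{2} \left(-6 + 15 - 6 \left(9 + 36 - 60\right)\right)^{2} + 12 = \left(\left(-6\right) \left(-15\right)\right)^{2} \left(-6 + 15 - -90\right)^{2} + 12 = 90^{2} \left(-6 + 15 + 90\right)^{2} + 12 = 8100 \cdot 99^{2} + 12 = 8100 \cdot 9801 + 12 = 79388100 + 12 = 79388112$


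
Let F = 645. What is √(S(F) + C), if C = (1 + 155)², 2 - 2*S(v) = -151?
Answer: 15*√434/2 ≈ 156.25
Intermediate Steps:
S(v) = 153/2 (S(v) = 1 - ½*(-151) = 1 + 151/2 = 153/2)
C = 24336 (C = 156² = 24336)
√(S(F) + C) = √(153/2 + 24336) = √(48825/2) = 15*√434/2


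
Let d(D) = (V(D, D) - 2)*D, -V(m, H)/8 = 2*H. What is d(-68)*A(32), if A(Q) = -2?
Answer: 147696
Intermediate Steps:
V(m, H) = -16*H
d(D) = D*(-2 - 16*D) (d(D) = (-16*D - 2)*D = (-2 - 16*D)*D = D*(-2 - 16*D))
d(-68)*A(32) = -2*(-68)*(1 + 8*(-68))*(-2) = -2*(-68)*(1 - 544)*(-2) = -2*(-68)*(-543)*(-2) = -73848*(-2) = 147696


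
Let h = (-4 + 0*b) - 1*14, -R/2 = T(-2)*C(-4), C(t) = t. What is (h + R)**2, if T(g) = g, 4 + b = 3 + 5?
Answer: 1156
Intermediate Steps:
b = 4 (b = -4 + (3 + 5) = -4 + 8 = 4)
R = -16 (R = -(-4)*(-4) = -2*8 = -16)
h = -18 (h = (-4 + 0*4) - 1*14 = (-4 + 0) - 14 = -4 - 14 = -18)
(h + R)**2 = (-18 - 16)**2 = (-34)**2 = 1156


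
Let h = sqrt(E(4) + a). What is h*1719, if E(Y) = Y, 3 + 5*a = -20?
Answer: 1719*I*sqrt(15)/5 ≈ 1331.5*I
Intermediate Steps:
a = -23/5 (a = -3/5 + (1/5)*(-20) = -3/5 - 4 = -23/5 ≈ -4.6000)
h = I*sqrt(15)/5 (h = sqrt(4 - 23/5) = sqrt(-3/5) = I*sqrt(15)/5 ≈ 0.7746*I)
h*1719 = (I*sqrt(15)/5)*1719 = 1719*I*sqrt(15)/5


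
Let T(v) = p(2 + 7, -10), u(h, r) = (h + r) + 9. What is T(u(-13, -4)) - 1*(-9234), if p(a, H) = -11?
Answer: 9223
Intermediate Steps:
u(h, r) = 9 + h + r
T(v) = -11
T(u(-13, -4)) - 1*(-9234) = -11 - 1*(-9234) = -11 + 9234 = 9223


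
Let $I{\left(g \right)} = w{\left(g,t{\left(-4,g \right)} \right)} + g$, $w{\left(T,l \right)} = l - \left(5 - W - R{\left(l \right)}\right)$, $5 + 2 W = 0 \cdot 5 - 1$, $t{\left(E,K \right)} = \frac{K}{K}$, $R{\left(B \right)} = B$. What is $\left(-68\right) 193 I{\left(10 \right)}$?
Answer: $-52496$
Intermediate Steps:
$t{\left(E,K \right)} = 1$
$W = -3$ ($W = - \frac{5}{2} + \frac{0 \cdot 5 - 1}{2} = - \frac{5}{2} + \frac{0 - 1}{2} = - \frac{5}{2} + \frac{1}{2} \left(-1\right) = - \frac{5}{2} - \frac{1}{2} = -3$)
$w{\left(T,l \right)} = -8 + 2 l$ ($w{\left(T,l \right)} = l + \left(\left(-3 + l\right) - 5\right) = l + \left(-8 + l\right) = -8 + 2 l$)
$I{\left(g \right)} = -6 + g$ ($I{\left(g \right)} = \left(-8 + 2 \cdot 1\right) + g = \left(-8 + 2\right) + g = -6 + g$)
$\left(-68\right) 193 I{\left(10 \right)} = \left(-68\right) 193 \left(-6 + 10\right) = \left(-13124\right) 4 = -52496$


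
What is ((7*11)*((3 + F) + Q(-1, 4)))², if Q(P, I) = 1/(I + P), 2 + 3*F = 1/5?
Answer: 9966649/225 ≈ 44296.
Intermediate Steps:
F = -⅗ (F = -⅔ + (⅓)/5 = -⅔ + (⅓)*(⅕) = -⅔ + 1/15 = -⅗ ≈ -0.60000)
((7*11)*((3 + F) + Q(-1, 4)))² = ((7*11)*((3 - ⅗) + 1/(4 - 1)))² = (77*(12/5 + 1/3))² = (77*(12/5 + ⅓))² = (77*(41/15))² = (3157/15)² = 9966649/225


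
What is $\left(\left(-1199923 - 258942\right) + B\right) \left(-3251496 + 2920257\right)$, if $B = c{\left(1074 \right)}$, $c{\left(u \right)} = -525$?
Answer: $483406884210$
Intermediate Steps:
$B = -525$
$\left(\left(-1199923 - 258942\right) + B\right) \left(-3251496 + 2920257\right) = \left(\left(-1199923 - 258942\right) - 525\right) \left(-3251496 + 2920257\right) = \left(\left(-1199923 - 258942\right) - 525\right) \left(-331239\right) = \left(-1458865 - 525\right) \left(-331239\right) = \left(-1459390\right) \left(-331239\right) = 483406884210$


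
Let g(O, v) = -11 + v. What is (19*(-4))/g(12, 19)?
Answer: -19/2 ≈ -9.5000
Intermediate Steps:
(19*(-4))/g(12, 19) = (19*(-4))/(-11 + 19) = -76/8 = -76*1/8 = -19/2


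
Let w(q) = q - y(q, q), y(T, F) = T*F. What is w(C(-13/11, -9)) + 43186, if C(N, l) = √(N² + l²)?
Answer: 5215536/121 + √9970/11 ≈ 43113.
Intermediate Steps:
y(T, F) = F*T
w(q) = q - q² (w(q) = q - q*q = q - q²)
w(C(-13/11, -9)) + 43186 = √((-13/11)² + (-9)²)*(1 - √((-13/11)² + (-9)²)) + 43186 = √((-13*1/11)² + 81)*(1 - √((-13*1/11)² + 81)) + 43186 = √((-13/11)² + 81)*(1 - √((-13/11)² + 81)) + 43186 = √(169/121 + 81)*(1 - √(169/121 + 81)) + 43186 = √(9970/121)*(1 - √(9970/121)) + 43186 = (√9970/11)*(1 - √9970/11) + 43186 = √9970*(1 - √9970/11)/11 + 43186 = 43186 + √9970*(1 - √9970/11)/11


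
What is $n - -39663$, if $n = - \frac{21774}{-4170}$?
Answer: $\frac{27569414}{695} \approx 39668.0$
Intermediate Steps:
$n = \frac{3629}{695}$ ($n = \left(-21774\right) \left(- \frac{1}{4170}\right) = \frac{3629}{695} \approx 5.2216$)
$n - -39663 = \frac{3629}{695} - -39663 = \frac{3629}{695} + 39663 = \frac{27569414}{695}$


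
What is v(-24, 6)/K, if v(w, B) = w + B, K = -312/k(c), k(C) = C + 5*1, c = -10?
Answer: -15/52 ≈ -0.28846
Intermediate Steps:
k(C) = 5 + C (k(C) = C + 5 = 5 + C)
K = 312/5 (K = -312/(5 - 10) = -312/(-5) = -312*(-⅕) = 312/5 ≈ 62.400)
v(w, B) = B + w
v(-24, 6)/K = (6 - 24)/(312/5) = -18*5/312 = -15/52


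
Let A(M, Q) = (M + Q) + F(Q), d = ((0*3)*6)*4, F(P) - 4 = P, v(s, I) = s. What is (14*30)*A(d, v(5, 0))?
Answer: 5880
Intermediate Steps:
F(P) = 4 + P
d = 0 (d = (0*6)*4 = 0*4 = 0)
A(M, Q) = 4 + M + 2*Q (A(M, Q) = (M + Q) + (4 + Q) = 4 + M + 2*Q)
(14*30)*A(d, v(5, 0)) = (14*30)*(4 + 0 + 2*5) = 420*(4 + 0 + 10) = 420*14 = 5880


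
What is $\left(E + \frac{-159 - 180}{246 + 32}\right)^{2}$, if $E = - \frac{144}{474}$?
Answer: $\frac{1119103209}{482329444} \approx 2.3202$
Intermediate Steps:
$E = - \frac{24}{79}$ ($E = \left(-144\right) \frac{1}{474} = - \frac{24}{79} \approx -0.3038$)
$\left(E + \frac{-159 - 180}{246 + 32}\right)^{2} = \left(- \frac{24}{79} + \frac{-159 - 180}{246 + 32}\right)^{2} = \left(- \frac{24}{79} - \frac{339}{278}\right)^{2} = \left(- \frac{33453}{21962}\right)^{2} = \frac{1119103209}{482329444}$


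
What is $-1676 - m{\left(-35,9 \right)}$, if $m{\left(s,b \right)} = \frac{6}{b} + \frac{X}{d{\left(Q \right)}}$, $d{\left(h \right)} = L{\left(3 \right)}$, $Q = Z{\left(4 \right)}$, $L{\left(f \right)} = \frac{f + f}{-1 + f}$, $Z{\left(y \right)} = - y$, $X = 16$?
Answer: $-1682$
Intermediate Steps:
$L{\left(f \right)} = \frac{2 f}{-1 + f}$
$Q = -4$ ($Q = \left(-1\right) 4 = -4$)
$d{\left(h \right)} = 3$ ($d{\left(h \right)} = 2 \cdot 3 \frac{1}{-1 + 3} = 2 \cdot 3 \cdot \frac{1}{2} = 3$)
$m{\left(s,b \right)} = \frac{16}{3} + \frac{6}{b}$ ($m{\left(s,b \right)} = \frac{6}{b} + \frac{16}{3} = \frac{16}{3} + \frac{6}{b}$)
$-1676 - m{\left(-35,9 \right)} = -1676 - \left(\frac{16}{3} + \frac{6}{9}\right) = -1676 - \left(\frac{16}{3} + 6 \cdot \frac{1}{9}\right) = -1676 - \left(\frac{16}{3} + \frac{2}{3}\right) = -1676 - 6 = -1682$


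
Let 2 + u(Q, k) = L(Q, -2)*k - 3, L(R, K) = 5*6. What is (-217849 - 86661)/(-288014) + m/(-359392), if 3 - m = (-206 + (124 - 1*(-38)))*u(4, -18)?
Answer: 58172084799/51754963744 ≈ 1.1240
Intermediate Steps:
L(R, K) = 30
u(Q, k) = -5 + 30*k (u(Q, k) = -2 + (30*k - 3) = -2 + (-3 + 30*k) = -5 + 30*k)
m = -23977 (m = 3 - (-206 + (124 - 1*(-38)))*(-5 + 30*(-18)) = 3 - (-206 + (124 + 38))*(-5 - 540) = 3 - (-206 + 162)*(-545) = 3 - (-44)*(-545) = 3 - 1*23980 = 3 - 23980 = -23977)
(-217849 - 86661)/(-288014) + m/(-359392) = (-217849 - 86661)/(-288014) - 23977/(-359392) = -304510*(-1/288014) - 23977*(-1/359392) = 152255/144007 + 23977/359392 = 58172084799/51754963744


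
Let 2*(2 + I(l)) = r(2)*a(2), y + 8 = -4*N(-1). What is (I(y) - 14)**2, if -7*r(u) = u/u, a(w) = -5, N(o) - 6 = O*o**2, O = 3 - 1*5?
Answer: 47961/196 ≈ 244.70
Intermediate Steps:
O = -2 (O = 3 - 5 = -2)
N(o) = 6 - 2*o**2
r(u) = -1/7 (r(u) = -u/(7*u) = -1/7*1 = -1/7)
y = -24 (y = -8 - 4*(6 - 2*(-1)**2) = -8 - 4*(6 - 2*1) = -8 - 4*(6 - 2) = -8 - 4*4 = -8 - 16 = -24)
I(l) = -23/14 (I(l) = -2 + (-1/7*(-5))/2 = -2 + (1/2)*(5/7) = -2 + 5/14 = -23/14)
(I(y) - 14)**2 = (-23/14 - 14)**2 = (-219/14)**2 = 47961/196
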